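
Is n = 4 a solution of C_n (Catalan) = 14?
Yes

Explanation: C_4 = C(8,4)/(4+1) = 70/5 = 14, which equals 14.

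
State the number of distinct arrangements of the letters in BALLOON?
1,260

Working:
Word has 7 letters (B=1, A=1, L=2, O=2, N=1). Arrangements: 7!/Π(k!) = 1,260.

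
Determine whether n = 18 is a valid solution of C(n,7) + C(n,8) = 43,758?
No

Explanation: C(18,7) + C(18,8) = 31,824 + 43,758 = 75,582, which does not equal 43,758.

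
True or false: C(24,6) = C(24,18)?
C(24,6) = C(24,24-6) by the symmetry property; both equal 134,596.

Answer: True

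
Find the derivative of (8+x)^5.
5(8+x)^4

Working:
Using the power rule: d/dx (8+x)^5 = 5(8+x)^{4}.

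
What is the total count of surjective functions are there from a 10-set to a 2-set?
1,022

Working:
Onto functions = 2! × S(10,2)
First compute S(10,2) via recurrence:
Using the Stirling recurrence: S(n,k) = k·S(n-1,k) + S(n-1,k-1)
S(10,2) = 2·S(9,2) + S(9,1)
         = 2·255 + 1
         = 510 + 1
         = 511
Then: 2 × 511 = 1,022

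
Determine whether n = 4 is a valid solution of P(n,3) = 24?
Yes

Solution: P(4,3) = 4·3·2 = 24, which equals 24.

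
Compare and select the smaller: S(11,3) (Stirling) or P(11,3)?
P(11,3)

Reasoning: S(11,3) = 3·S(10,3) + S(10,2) = 3·9,330 + 511 = 28,501; P(11,3) = 990.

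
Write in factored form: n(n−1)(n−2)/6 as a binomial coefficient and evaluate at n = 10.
C(n,3); C(10,3) = 120

Reasoning: n(n−1)(n−2)/6 = n!/(3!(n−3)!) = C(n,3). At n = 10: C(10,3) = 120.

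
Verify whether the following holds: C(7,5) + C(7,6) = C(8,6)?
True

Solution: Pascal's identity: LHS = 21 + 7 = 28; RHS = C(8,6) = 28. Both sides agree, so the statement holds.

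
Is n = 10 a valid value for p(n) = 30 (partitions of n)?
Pentagonal recurrence p(n) = p(n−1) + p(n−2) − p(n−5) − p(n−7) + …: p(10) = p(9) + p(8) − p(5) − p(3) = 30 + 22 − 7 − 3 = 42, which does not equal 30.
Final answer: No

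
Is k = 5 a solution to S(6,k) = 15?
S(6,5) = 5·S(5,5) + S(5,4) = 5·1 + 10 = 15, which equals 15.

Answer: Yes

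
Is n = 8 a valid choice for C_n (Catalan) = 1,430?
Yes

Solution: C_8 = C(16,8)/(8+1) = 12,870/9 = 1,430, which equals 1,430.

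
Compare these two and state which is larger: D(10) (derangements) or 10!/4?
D(10) = (10-1)·[D(9) + D(8)] = 9·[133,496 + 14,833] = 1,334,961; 10!/4 = 3,628,800/4 = 907,200.
Final answer: D(10)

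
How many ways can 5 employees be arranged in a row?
Arrangements of 5 distinct objects: 5! = 120.
Final answer: 120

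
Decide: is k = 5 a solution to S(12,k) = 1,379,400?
S(12,5) = 5·S(11,5) + S(11,4) = 5·246,730 + 145,750 = 1,379,400, which equals 1,379,400.

Answer: Yes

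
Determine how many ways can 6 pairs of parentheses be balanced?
Using the Catalan number formula: C_n = C(2n, n) / (n+1)
C_6 = C(12, 6) / (6+1)
     = 924 / 7
     = 132
Final answer: 132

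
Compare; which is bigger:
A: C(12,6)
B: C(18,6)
B

A=C(12,6)=924, B=C(18,6)=18,564.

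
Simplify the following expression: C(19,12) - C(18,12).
31,824

Solution: C(19,12) - C(18,12) = C(18,11) = 31,824.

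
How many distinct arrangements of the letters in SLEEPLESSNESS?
1,081,080

Reasoning: Word has 13 letters (S=5, L=2, E=4, P=1, N=1). Arrangements: 13!/Π(k!) = 1,081,080.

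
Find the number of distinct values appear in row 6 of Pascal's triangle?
4

Row 6 has entries C(6,0)..C(6,6); by symmetry C(6,k)=C(6,6-k), giving 4 distinct values.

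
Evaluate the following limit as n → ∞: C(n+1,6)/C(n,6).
Both numerator and denominator grow as n^6/6! for large n, so the ratio → 1.

Answer: 1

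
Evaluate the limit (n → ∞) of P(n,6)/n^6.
1

Solution: P(n,6) = n(n-1)···(n-5) ≈ n^6 for large n. Limit = 1.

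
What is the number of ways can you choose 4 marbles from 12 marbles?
495

Working:
C(12,4) = 12! / (4! × (12-4)!)
         = 12! / (4! × 8!)
         = 495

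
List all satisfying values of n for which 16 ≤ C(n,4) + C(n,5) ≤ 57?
6, 7
C(5,4)+C(5,5)=6; C(6,4)+C(6,5)=21; C(7,4)+C(7,5)=56; C(8,4)+C(8,5)=126. So valid n = 6, 7.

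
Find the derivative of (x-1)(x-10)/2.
(2x - 11)/2

d/dx[(x-1)(x-10)] = (x-10) + (x-1) = 2x - 11. Dividing by 2 gives (2x - 11)/2.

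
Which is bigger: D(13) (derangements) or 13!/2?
13!/2

D(13) = (13-1)·[D(12) + D(11)] = 12·[176,214,841 + 14,684,570] = 2,290,792,932; 13!/2 = 6,227,020,800/2 = 3,113,510,400.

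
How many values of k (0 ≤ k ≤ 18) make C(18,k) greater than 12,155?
7

Reasoning: Row 18 is unimodal and symmetric about k=18/2. C(18,5)=8,568 ≤ 12,155; C(18,6)=18,564 > 12,155; by symmetry C(18,k) > 12,155 for k = 6..12. That's 12 - 6 + 1 = 7 values.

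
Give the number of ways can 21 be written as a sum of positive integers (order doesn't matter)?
Pentagonal recurrence p(n) = p(n−1) + p(n−2) − p(n−5) − p(n−7) + …: p(21) = p(20) + p(19) − p(16) − p(14) + p(9) + p(6) = 627 + 490 − 231 − 135 + 30 + 11 = 792.

Answer: 792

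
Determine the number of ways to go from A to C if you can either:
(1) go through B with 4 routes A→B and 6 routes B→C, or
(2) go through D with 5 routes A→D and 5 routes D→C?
49

Solution: Route via B: 4×6=24. Route via D: 5×5=25. Total: 49.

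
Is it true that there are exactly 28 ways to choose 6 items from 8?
True

Reasoning: C(8,6) = 28.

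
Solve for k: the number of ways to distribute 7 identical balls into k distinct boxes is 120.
4

Stars and bars: the count is C(7+k−1, k−1), increasing in k. k=2: C(8,1) = 8, k=3: C(9,2) = 36, k=4: C(10,3) = 120 ✓. So k = 4.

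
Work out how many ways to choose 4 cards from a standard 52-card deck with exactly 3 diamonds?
11,154

Solution: 13 diamonds and 39 non-diamonds: C(13,3) × C(39,1) = 286 × 39 = 11,154.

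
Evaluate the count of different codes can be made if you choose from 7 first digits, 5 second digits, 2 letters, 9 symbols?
630

Explanation: By the multiplication principle: 7 × 5 × 2 × 9 = 630.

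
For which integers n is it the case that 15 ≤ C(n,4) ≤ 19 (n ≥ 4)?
6

Reasoning: C(5,4)=5; C(6,4)=15; C(7,4)=35. So valid n = 6.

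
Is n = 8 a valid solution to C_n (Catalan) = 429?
No

C_8 = C(16,8)/(8+1) = 12,870/9 = 1,430, which does not equal 429.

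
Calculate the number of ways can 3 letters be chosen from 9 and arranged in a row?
P(9,3) = 9!/(9-3)! = 504.
Final answer: 504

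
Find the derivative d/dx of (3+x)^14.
14(3+x)^13

Reasoning: Using the power rule: d/dx (3+x)^14 = 14(3+x)^{13}.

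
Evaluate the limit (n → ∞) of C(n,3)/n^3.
1/6

Explanation: C(n,3) ≈ n^3/3! for large n. Limit = 1/3! = 1/6.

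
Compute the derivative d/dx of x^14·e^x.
Product rule: d/dx[x^14]·e^x + x^14·d/dx[e^x] = 14x^{13}e^x + x^14e^x.

Answer: (14x^13 + x^14)e^x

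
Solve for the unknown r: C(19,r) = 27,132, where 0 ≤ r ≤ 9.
6

Solution: C(19,r) is increasing for 0 ≤ r ≤ 9. Stepping up (C(19,r+1) = C(19,r)·(19−r)/(r+1)): C(19,1) = 19, C(19,2) = 171, C(19,3) = 969, C(19,4) = 3,876, C(19,5) = 11,628, C(19,6) = 27,132 ✓. So r = 6.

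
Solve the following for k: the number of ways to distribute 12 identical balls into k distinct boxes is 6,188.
6

Working:
Stars and bars: the count is C(12+k−1, k−1), increasing in k. k=4: C(15,3) = 455, k=5: C(16,4) = 1,820, k=6: C(17,5) = 6,188 ✓. So k = 6.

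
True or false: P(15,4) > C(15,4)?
True

Working:
P(15,4) = 32,760 and C(15,4) = 1,365; P(n,r) = r! × C(n,r) so P > C whenever r ≥ 2.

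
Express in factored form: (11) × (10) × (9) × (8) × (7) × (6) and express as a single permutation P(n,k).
P(11,6) = 11!/(5)!

Working:
Product of 6 consecutive descending integers starting at 11: P(11,6) = 11!/5! = 332,640.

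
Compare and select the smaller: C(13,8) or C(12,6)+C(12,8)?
C(13,8)

Explanation: C(13,8)=1,287; C(12,6)+C(12,8)=924+495=1,419.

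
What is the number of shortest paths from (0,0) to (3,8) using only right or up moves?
Choose 3 rights from 11 moves: C(11,3) = 165.
Final answer: 165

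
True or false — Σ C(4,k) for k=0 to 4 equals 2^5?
False

Reasoning: Binomial theorem: Σ C(4,k) = (1+1)^4 = 2^4 = 16; RHS 2^5 = 32.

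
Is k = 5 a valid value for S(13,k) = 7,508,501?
Yes

S(13,5) = 5·S(12,5) + S(12,4) = 5·1,379,400 + 611,501 = 7,508,501, which equals 7,508,501.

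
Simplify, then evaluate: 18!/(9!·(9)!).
48,620

Explanation: This is C(18,9) = 48,620.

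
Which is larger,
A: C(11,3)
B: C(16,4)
B
A=C(11,3)=165, B=C(16,4)=1,820.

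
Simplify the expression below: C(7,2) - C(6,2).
6

Explanation: C(7,2) - C(6,2) = C(6,1) = 6.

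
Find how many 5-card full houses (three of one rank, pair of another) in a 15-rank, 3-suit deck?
630
Triple rank: 15. Triple suits: C(3,3)=1. Pair rank: 14. Pair suits: C(3,2)=3. Total: 630.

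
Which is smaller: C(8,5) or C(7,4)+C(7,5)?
Equal

Working:
By Pascal's identity: C(8,5) = C(7,4)+C(7,5) = 56. Equal.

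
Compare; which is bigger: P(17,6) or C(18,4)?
P(17,6)

Working:
P(17,6)=8,910,720, C(18,4)=3,060.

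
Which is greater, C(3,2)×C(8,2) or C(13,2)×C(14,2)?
C(13,2)×C(14,2)

Solution: C(3,2)×C(8,2)=84, C(13,2)×C(14,2)=7,098.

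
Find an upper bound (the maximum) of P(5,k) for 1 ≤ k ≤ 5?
120

P(5,k) increases in k, so maximum at k = 5: 5! = 120.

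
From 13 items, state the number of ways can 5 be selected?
C(13,5) = 13! / (5! × (13-5)!)
         = 13! / (5! × 8!)
         = 1,287

Answer: 1,287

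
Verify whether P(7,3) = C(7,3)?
False

Reasoning: P(7,3) = 210 but C(7,3) = 35; they differ by a factor of 3! = 6, so the statement does not hold.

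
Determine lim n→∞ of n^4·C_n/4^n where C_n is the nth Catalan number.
C_n ~ 4^n/(n^(3/2)√π), so n^4·C_n/4^n ~ n^(4 − 3/2)/√π → ∞.
Final answer: ∞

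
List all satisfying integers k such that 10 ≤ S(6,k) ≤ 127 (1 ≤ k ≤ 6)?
2, 3, 4, 5

Solution: S(6,1)=1; S(6,2)=31; S(6,3)=90; S(6,4)=65; S(6,5)=15; S(6,6)=1. So valid k = 2, 3, 4, 5.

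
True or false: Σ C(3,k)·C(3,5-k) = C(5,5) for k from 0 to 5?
Vandermonde's identity gives C(6,5) = 6; RHS C(5,5) = 1.
Final answer: False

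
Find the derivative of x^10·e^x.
(10x^9 + x^10)e^x

Product rule: d/dx[x^10]·e^x + x^10·d/dx[e^x] = 10x^{9}e^x + x^10e^x.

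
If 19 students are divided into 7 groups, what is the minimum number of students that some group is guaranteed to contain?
Pigeonhole: ⌈19/7⌉ = 3.

Answer: 3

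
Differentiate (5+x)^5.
Using the power rule: d/dx (5+x)^5 = 5(5+x)^{4}.
Final answer: 5(5+x)^4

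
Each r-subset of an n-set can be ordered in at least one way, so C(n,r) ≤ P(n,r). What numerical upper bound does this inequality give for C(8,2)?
P(8,2) = 8·7 = 56, so C(8,2) ≤ 56. (The bound is loose by a factor of 2! = 2: C(8,2) = 56/2 = 28.)

Answer: 56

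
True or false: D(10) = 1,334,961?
True

Solution: Derangements of 10 elements: D(10) = (10-1)·[D(9) + D(8)] = 9·[133,496 + 14,833] = 1,334,961.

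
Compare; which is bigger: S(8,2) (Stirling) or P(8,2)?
S(8,2) = 2·S(7,2) + S(7,1) = 2·63 + 1 = 127; P(8,2) = 56.
Final answer: S(8,2)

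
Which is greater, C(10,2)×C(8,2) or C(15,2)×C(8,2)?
C(15,2)×C(8,2)

Working:
C(10,2)×C(8,2)=1,260, C(15,2)×C(8,2)=2,940.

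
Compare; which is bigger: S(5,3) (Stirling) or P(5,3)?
P(5,3)

Working:
S(5,3) = 3·S(4,3) + S(4,2) = 3·6 + 7 = 25; P(5,3) = 60.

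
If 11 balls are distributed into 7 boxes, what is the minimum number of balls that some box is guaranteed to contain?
2

Pigeonhole: ⌈11/7⌉ = 2.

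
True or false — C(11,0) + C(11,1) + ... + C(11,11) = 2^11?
True

Explanation: Binomial theorem with x = y = 1: Σ C(11,i) = (1+1)^11 = 2^11 = 2,048. The statement holds.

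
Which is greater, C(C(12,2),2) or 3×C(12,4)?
C(C(12,2),2)

Reasoning: C(C(12,2),2)=2,145, 3×C(12,4)=1,485.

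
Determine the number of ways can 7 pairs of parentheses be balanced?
Using the Catalan number formula: C_n = C(2n, n) / (n+1)
C_7 = C(14, 7) / (7+1)
     = 3432 / 8
     = 429
Final answer: 429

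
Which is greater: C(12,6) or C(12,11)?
C(12,6)
C(12,6)=924, C(12,11)=12.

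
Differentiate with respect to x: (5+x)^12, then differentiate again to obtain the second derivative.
132(5+x)^10

Explanation: First derivative: 12(5+x)^{11}. Second derivative: 12·11·(5+x)^{10} = 132(5+x)^{10}.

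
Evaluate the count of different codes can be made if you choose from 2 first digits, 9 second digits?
18

Working:
By the multiplication principle: 2 × 9 = 18.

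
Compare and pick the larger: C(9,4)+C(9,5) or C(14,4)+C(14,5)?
C(14,4)+C(14,5)

Working:
First=252, Second=3,003.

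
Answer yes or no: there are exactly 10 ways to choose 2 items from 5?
Yes

Explanation: C(5,2) = 10.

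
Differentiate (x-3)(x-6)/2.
d/dx[(x-3)(x-6)] = (x-6) + (x-3) = 2x - 9. Dividing by 2 gives (2x - 9)/2.
Final answer: (2x - 9)/2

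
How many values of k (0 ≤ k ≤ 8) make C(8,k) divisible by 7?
5
Checking C(8,k) mod 7 for k = 0..8: divisible at k = 2, 3, 4, 5, 6. That's 5 values.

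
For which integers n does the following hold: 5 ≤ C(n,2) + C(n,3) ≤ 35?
4, 5, 6

Solution: C(3,2)+C(3,3)=4; C(4,2)+C(4,3)=10; C(5,2)+C(5,3)=20; C(6,2)+C(6,3)=35; C(7,2)+C(7,3)=56. So valid n = 4, 5, 6.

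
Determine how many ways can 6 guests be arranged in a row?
720

Arrangements of 6 distinct objects: 6! = 720.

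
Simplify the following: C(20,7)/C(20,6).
2

Working:
C(n,k+1)/C(n,k) = (n−k)/(k+1). Here (20−6)/(6+1) = 14/7 = 2.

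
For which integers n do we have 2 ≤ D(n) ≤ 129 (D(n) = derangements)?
3, 4, 5

Explanation: Using D(n) = (n−1)[D(n−1) + D(n−2)] with D(1)=0, D(2)=1: D(2)=1; D(3)=2; D(4)=9; D(5)=44; D(6)=265. So valid n = 3, 4, 5.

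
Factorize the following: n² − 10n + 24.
Seek roots whose sum is 10 and product is 24: (4, 6). So n² − 10n + 24 = (n − 4)(n − 6).
Final answer: (n − 4)(n − 6)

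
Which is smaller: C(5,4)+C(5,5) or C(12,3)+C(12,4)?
C(5,4)+C(5,5)
First=6, Second=715.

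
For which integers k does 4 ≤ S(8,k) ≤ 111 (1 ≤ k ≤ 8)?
7
S(8,1)=1; S(8,2)=127; S(8,3)=966; S(8,4)=1,701; S(8,5)=1,050; S(8,6)=266; S(8,7)=28; S(8,8)=1. So valid k = 7.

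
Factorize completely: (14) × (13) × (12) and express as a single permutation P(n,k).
P(14,3) = 14!/(11)!
Product of 3 consecutive descending integers starting at 14: P(14,3) = 14!/11! = 2,184.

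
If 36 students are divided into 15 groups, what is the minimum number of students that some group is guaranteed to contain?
3
Pigeonhole: ⌈36/15⌉ = 3.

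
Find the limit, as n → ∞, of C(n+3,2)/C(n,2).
Both numerator and denominator grow as n^2/2! for large n, so the ratio → 1.
Final answer: 1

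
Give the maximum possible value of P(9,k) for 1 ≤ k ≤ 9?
P(9,k) increases in k, so maximum at k = 9: 9! = 362,880.
Final answer: 362,880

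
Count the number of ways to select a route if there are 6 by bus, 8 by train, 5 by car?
19

Working:
By the addition principle: 6 + 8 + 5 = 19.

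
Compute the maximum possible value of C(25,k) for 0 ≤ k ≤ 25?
5,200,300

Reasoning: Maximum at k = 12 or k = 13: C(25,12) = 5,200,300.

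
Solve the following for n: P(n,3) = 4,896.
18

P(n,3) = n(n−1)(n−2) is increasing in n; n(n−1)(n−2) ≈ (n−1)^3 = 4,896 gives n ≈ 18.0. Check: P(16,3) = 3,360, P(17,3) = 4,080, P(18,3) = 4,896 ✓. So n = 18.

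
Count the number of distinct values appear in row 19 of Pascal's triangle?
Row 19 has entries C(19,0)..C(19,19); by symmetry C(19,k)=C(19,19-k), giving 10 distinct values.
Final answer: 10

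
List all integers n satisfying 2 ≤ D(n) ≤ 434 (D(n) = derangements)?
3, 4, 5, 6

Reasoning: Using D(n) = (n−1)[D(n−1) + D(n−2)] with D(1)=0, D(2)=1: D(2)=1; D(3)=2; D(4)=9; D(5)=44; D(6)=265; D(7)=1,854. So valid n = 3, 4, 5, 6.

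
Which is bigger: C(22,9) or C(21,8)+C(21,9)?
Equal

By Pascal's identity: C(22,9) = C(21,8)+C(21,9) = 497,420. Equal.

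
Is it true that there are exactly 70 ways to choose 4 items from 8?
C(8,4) = 70.

Answer: True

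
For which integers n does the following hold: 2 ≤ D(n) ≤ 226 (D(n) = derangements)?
3, 4, 5

Explanation: Using D(n) = (n−1)[D(n−1) + D(n−2)] with D(1)=0, D(2)=1: D(2)=1; D(3)=2; D(4)=9; D(5)=44; D(6)=265. So valid n = 3, 4, 5.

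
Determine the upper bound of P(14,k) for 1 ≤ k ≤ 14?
87,178,291,200

P(14,k) increases in k, so maximum at k = 14: 14! = 87,178,291,200.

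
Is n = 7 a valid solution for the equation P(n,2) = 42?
Yes

Explanation: P(7,2) = 7·6 = 42, which equals 42.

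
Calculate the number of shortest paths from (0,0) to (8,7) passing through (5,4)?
2,520

Working:
To (5,4): C(9,5)=126. From there: C(6,3)=20. Total: 2,520.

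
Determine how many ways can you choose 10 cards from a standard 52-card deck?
15,820,024,220

Working:
C(52,10) = 15,820,024,220.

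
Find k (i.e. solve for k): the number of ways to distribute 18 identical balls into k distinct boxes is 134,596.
7

Working:
Stars and bars: the count is C(18+k−1, k−1), increasing in k. k=5: C(22,4) = 7,315, k=6: C(23,5) = 33,649, k=7: C(24,6) = 134,596 ✓. So k = 7.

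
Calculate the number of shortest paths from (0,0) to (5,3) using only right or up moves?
56
Choose 5 rights from 8 moves: C(8,5) = 56.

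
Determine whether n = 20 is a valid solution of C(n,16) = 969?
C(20,16) = 20·19·18·17·16·15·14·13·12·11·10·9·8·7·6·5/16! = 101,370,917,007,360,000/20,922,789,888,000 = 4,845, which does not equal 969.
Final answer: No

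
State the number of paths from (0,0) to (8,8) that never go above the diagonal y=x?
Counted by the Catalan number C_8: C_8 = C(16,8)/(8+1) = 12,870/9 = 1,430.

Answer: 1,430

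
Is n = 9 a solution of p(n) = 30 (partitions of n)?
Pentagonal recurrence p(n) = p(n−1) + p(n−2) − p(n−5) − p(n−7) + …: p(9) = p(8) + p(7) − p(4) − p(2) = 22 + 15 − 5 − 2 = 30, which equals 30.

Answer: Yes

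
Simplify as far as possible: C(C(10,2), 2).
C(10,2) = 45, then C(45, 2) = 990.
Final answer: 990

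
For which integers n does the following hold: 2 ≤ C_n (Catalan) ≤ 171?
2, 3, 4, 5, 6

C_1=1; C_2=2; C_3=5; C_4=14; C_5=42; C_6=132; C_7=429. So valid n = 2, 3, 4, 5, 6.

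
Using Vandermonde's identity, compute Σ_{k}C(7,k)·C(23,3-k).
4,060
= C(7+23,3) = C(30,3) = 4,060.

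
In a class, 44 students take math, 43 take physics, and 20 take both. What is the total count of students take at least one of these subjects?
|A∪B| = |A|+|B|-|A∩B| = 44+43-20 = 67.

Answer: 67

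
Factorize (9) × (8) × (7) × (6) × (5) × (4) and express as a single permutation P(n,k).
Product of 6 consecutive descending integers starting at 9: P(9,6) = 9!/3! = 60,480.
Final answer: P(9,6) = 9!/(3)!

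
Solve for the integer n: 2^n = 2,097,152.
21
2,097,152 = 1,024 × 1,024 × 2 = 2^10 × 2^10 × 2^1 = 2^21, so n = 21.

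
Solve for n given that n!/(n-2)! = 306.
18
n!/(n-2)! = n×(n-1), a product of 2 consecutive integers ≈ (n−0.5)^2. 306^(1/2) + 0.5 ≈ 18.0; check n = 18: 18×17 = 306 ✓. So n = 18.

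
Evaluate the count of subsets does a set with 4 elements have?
16
Each element can be included or excluded: 2^4 = 16.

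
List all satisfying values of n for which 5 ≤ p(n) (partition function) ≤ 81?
4, 5, 6, 7, 8, 9, 10, 11, 12

Explanation: Tabulating p(n) via p(n) = p(n−1) + p(n−2) − p(n−5) − p(n−7) + …: p(3)=3; p(4)=5; p(5)=7; p(6)=11; p(7)=15; p(8)=22; p(9)=30; p(10)=42; p(11)=56; p(12)=77; p(13)=101. So valid n = 4, 5, 6, 7, 8, 9, 10, 11, 12.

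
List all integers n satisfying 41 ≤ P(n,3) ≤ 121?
5, 6

Explanation: P(4,3)=24; P(5,3)=60; P(6,3)=120; P(7,3)=210. So valid n = 5, 6.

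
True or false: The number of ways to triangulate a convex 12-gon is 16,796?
Triangulations of a convex 12-gon are counted by the Catalan number C_10: C_10 = C(20,10)/(10+1) = 184,756/11 = 16,796.
Final answer: True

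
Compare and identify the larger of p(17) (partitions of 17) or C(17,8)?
C(17,8)
Pentagonal recurrence p(n) = p(n−1) + p(n−2) − p(n−5) − p(n−7) + …: p(17) = p(16) + p(15) − p(12) − p(10) + p(5) + p(2) = 231 + 176 − 77 − 42 + 7 + 2 = 297; C(17,8) = 24,310.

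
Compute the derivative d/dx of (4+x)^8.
8(4+x)^7

Using the power rule: d/dx (4+x)^8 = 8(4+x)^{7}.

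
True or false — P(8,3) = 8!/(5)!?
True

Working:
Permutation formula P(n,k) = n!/(n-k)!: 8!/5! = 40,320/120 = 336 = P(8,3). The statement holds.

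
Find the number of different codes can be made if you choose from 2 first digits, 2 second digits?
4

Working:
By the multiplication principle: 2 × 2 = 4.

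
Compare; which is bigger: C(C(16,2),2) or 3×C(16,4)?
C(C(16,2),2)

C(C(16,2),2)=7,140, 3×C(16,4)=5,460.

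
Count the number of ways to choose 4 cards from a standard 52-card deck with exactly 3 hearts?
11,154
13 hearts and 39 non-hearts: C(13,3) × C(39,1) = 286 × 39 = 11,154.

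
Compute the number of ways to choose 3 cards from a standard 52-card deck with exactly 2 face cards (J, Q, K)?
12 face cards and 40 non-face cards: C(12,2) × C(40,1) = 66 × 40 = 2,640.
Final answer: 2,640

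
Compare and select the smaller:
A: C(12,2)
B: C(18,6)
A=C(12,2)=66, B=C(18,6)=18,564.
Final answer: A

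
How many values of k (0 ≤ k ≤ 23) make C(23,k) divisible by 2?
8

Explanation: Checking C(23,k) mod 2 for k = 0..23: divisible at k = 8, 9, 10, 11, 12, 13, 14, 15. That's 8 values.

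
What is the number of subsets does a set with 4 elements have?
16
Each element can be included or excluded: 2^4 = 16.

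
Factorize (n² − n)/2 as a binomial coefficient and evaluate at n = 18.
C(n,2); C(18,2) = 153

Explanation: (n² − n)/2 = n(n−1)/2 = C(n,2). At n = 18: C(18,2) = 153.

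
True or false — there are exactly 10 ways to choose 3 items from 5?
C(5,3) = 10.
Final answer: True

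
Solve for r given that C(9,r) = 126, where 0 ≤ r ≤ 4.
4

Solution: C(9,r) is increasing for 0 ≤ r ≤ 4. Stepping up (C(9,r+1) = C(9,r)·(9−r)/(r+1)): C(9,1) = 9, C(9,2) = 36, C(9,3) = 84, C(9,4) = 126 ✓. So r = 4.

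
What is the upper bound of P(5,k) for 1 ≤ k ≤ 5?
P(5,k) increases in k, so maximum at k = 5: 5! = 120.

Answer: 120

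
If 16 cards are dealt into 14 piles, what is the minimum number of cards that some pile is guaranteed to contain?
Pigeonhole: ⌈16/14⌉ = 2.

Answer: 2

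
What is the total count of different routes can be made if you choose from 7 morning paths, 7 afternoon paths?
49

Solution: By the multiplication principle: 7 × 7 = 49.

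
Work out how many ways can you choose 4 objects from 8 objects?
70

C(8,4) = 8! / (4! × (8-4)!)
         = 8! / (4! × 4!)
         = 70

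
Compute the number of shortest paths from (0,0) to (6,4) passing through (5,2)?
To (5,2): C(7,5)=21. From there: C(3,1)=3. Total: 63.

Answer: 63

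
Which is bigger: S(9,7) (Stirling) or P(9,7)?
P(9,7)

S(9,7) = 7·S(8,7) + S(8,6) = 7·28 + 266 = 462; P(9,7) = 181,440.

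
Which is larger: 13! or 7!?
13!=6,227,020,800, 7!=5,040. 13! > 7!.
Final answer: 13!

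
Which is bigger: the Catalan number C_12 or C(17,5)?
C_12

Working:
C_12 = C(24,12)/(12+1) = 2,704,156/13 = 208,012; C(17,5) = 6,188.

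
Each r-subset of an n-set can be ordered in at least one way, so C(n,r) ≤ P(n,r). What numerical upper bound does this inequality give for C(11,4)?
7,920
P(11,4) = 11·10·9·8 = 7,920, so C(11,4) ≤ 7,920. (The bound is loose by a factor of 4! = 24: C(11,4) = 7,920/24 = 330.)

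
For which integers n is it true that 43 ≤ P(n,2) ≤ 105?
8, 9, 10

Working:
P(7,2)=42; P(8,2)=56; P(9,2)=72; P(10,2)=90; P(11,2)=110. So valid n = 8, 9, 10.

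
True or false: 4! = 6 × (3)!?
False

Solution: 4! = 4 × 3! = 24, but 6 × 3! = 36.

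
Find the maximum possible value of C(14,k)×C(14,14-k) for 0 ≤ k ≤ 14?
C(14,k)·C(14,14-k) = C(14,k)², maximised at the centre k = 7: C(14,7)² = 11,778,624.
Final answer: 11,778,624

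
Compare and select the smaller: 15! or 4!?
4!

Working:
15!=1,307,674,368,000, 4!=24. 15! > 4!.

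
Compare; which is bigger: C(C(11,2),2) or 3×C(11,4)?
C(C(11,2),2)=1,485, 3×C(11,4)=990.

Answer: C(C(11,2),2)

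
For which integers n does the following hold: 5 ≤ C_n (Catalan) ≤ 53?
3, 4, 5
C_2=2; C_3=5; C_4=14; C_5=42; C_6=132. So valid n = 3, 4, 5.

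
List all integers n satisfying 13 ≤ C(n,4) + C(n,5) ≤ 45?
6

Reasoning: C(5,4)+C(5,5)=6; C(6,4)+C(6,5)=21; C(7,4)+C(7,5)=56. So valid n = 6.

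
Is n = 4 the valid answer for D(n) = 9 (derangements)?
Yes

Explanation: D(4) = (4-1)·[D(3) + D(2)] = 3·[2 + 1] = 9, which equals 9.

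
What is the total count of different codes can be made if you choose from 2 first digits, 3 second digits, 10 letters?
60

Reasoning: By the multiplication principle: 2 × 3 × 10 = 60.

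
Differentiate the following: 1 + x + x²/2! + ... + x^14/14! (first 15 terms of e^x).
Differentiating term by term gives the first 14 terms of e^x.

Answer: 1 + x + x²/2! + ... + x^13/13!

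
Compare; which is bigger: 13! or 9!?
13!
13!=6,227,020,800, 9!=362,880. 13! > 9!.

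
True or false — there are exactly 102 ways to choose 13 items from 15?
False
C(15,13) = 105 ≠ 102.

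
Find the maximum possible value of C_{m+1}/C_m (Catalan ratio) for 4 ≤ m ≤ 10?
7/2

Working:
C_{m+1}/C_m = 2(2m+1)/(m+2), which increases with m. Maximum at m = 10: 2·21/12 = 7/2.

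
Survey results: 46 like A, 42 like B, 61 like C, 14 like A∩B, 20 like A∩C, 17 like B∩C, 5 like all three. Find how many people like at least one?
103

Reasoning: |A∪B∪C| = 46+42+61-14-20-17+5 = 103.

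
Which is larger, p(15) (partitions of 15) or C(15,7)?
C(15,7)

Pentagonal recurrence p(n) = p(n−1) + p(n−2) − p(n−5) − p(n−7) + …: p(15) = p(14) + p(13) − p(10) − p(8) + p(3) + p(0) = 135 + 101 − 42 − 22 + 3 + 1 = 176; C(15,7) = 6,435.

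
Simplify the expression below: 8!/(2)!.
20,160

Solution: This equals 8×7×...×3 = 20,160.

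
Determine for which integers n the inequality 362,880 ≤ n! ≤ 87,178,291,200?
n! is strictly increasing; 9! = 362,880 and 14! = 87,178,291,200, so valid n = 9, 10, 11, 12, 13, 14.

Answer: 9, 10, 11, 12, 13, 14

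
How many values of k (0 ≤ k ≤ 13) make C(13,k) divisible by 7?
Checking C(13,k) mod 7 for k = 0..13: none are divisible by 7. Count = 0.
Final answer: 0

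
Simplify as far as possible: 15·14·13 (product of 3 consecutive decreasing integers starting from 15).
2,730
This is P(15,3) = 15!/(12)! = 2,730.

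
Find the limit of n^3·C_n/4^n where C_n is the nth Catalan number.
∞

Reasoning: C_n ~ 4^n/(n^(3/2)√π), so n^3·C_n/4^n ~ n^(3 − 3/2)/√π → ∞.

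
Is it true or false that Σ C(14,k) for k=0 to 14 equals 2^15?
False

Binomial theorem: Σ C(14,k) = (1+1)^14 = 2^14 = 16,384; RHS 2^15 = 32,768.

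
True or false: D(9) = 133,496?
True

Reasoning: Derangements of 9 elements: D(9) = (9-1)·[D(8) + D(7)] = 8·[14,833 + 1,854] = 133,496.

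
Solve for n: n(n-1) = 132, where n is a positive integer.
12

Explanation: n² − n − 132 = 0, so n = (1 ± √(1 + 4·132))/2 = (1 ± √529)/2 = (1 ± 23)/2, i.e. n = 12 or n = -11. Taking the positive root, n = 12 (check: 12×11 = 132).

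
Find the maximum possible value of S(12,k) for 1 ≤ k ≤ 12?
1,379,400

Solution: Row S(12,k) for k = 1..12 (via S(n,k) = k·S(n−1,k) + S(n−1,k−1)): 1, 2,047, 86,526, 611,501, 1,379,400, 1,323,652, 627,396, 159,027, 22,275, 1,705, 66, 1. The row is unimodal; maximum at k = 5: 1,379,400.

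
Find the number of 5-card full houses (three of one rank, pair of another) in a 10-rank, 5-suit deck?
9,000

Working:
Triple rank: 10. Triple suits: C(5,3)=10. Pair rank: 9. Pair suits: C(5,2)=10. Total: 9,000.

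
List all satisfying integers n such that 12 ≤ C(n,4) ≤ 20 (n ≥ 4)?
6

Solution: C(5,4)=5; C(6,4)=15; C(7,4)=35. So valid n = 6.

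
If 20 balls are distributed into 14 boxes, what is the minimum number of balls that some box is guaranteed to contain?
2

Pigeonhole: ⌈20/14⌉ = 2.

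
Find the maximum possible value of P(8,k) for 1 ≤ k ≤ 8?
40,320

Solution: P(8,k) increases in k, so maximum at k = 8: 8! = 40,320.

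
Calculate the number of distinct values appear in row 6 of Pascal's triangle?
Row 6 has entries C(6,0)..C(6,6); by symmetry C(6,k)=C(6,6-k), giving 4 distinct values.

Answer: 4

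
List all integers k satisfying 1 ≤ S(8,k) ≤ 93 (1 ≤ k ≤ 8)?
1, 7, 8

Reasoning: S(8,1)=1; S(8,2)=127; S(8,3)=966; S(8,4)=1,701; S(8,5)=1,050; S(8,6)=266; S(8,7)=28; S(8,8)=1. So valid k = 1, 7, 8.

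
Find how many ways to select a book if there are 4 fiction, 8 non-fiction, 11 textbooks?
23

Reasoning: By the addition principle: 4 + 8 + 11 = 23.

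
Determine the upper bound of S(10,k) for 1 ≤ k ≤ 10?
Row S(10,k) for k = 1..10 (via S(n,k) = k·S(n−1,k) + S(n−1,k−1)): 1, 511, 9,330, 34,105, 42,525, 22,827, 5,880, 750, 45, 1. The row is unimodal; maximum at k = 5: 42,525.

Answer: 42,525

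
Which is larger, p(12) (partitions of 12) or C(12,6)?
C(12,6)

Reasoning: Pentagonal recurrence p(n) = p(n−1) + p(n−2) − p(n−5) − p(n−7) + …: p(12) = p(11) + p(10) − p(7) − p(5) + p(0) = 56 + 42 − 15 − 7 + 1 = 77; C(12,6) = 924.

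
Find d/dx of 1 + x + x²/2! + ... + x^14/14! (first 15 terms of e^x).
1 + x + x²/2! + ... + x^13/13!
Differentiating term by term gives the first 14 terms of e^x.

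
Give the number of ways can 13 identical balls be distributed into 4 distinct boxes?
560

Solution: C(13+4-1, 4-1) = C(16, 3) = 560.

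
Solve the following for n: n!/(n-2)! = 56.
8

Reasoning: n!/(n-2)! = n×(n-1), a product of 2 consecutive integers ≈ (n−0.5)^2. 56^(1/2) + 0.5 ≈ 8.0; check n = 8: 8×7 = 56 ✓. So n = 8.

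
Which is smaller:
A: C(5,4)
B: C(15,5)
A=C(5,4)=5, B=C(15,5)=3,003.

Answer: A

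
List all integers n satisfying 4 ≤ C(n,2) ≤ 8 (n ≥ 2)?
4

Working:
C(3,2)=3; C(4,2)=6; C(5,2)=10. So valid n = 4.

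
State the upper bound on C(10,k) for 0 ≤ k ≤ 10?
252

Maximum at k = 5: C(10,5) = 252.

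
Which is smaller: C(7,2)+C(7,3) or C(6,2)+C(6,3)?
C(6,2)+C(6,3)

Explanation: First=56, Second=35.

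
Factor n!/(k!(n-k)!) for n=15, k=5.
C(15,5) = 3,003

Explanation: This is the binomial coefficient C(15,5) = 3,003.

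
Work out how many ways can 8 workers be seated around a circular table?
Circular arrangements: (8-1)! = 5,040.
Final answer: 5,040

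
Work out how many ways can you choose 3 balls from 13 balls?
286

Solution: C(13,3) = 13! / (3! × (13-3)!)
         = 13! / (3! × 10!)
         = 286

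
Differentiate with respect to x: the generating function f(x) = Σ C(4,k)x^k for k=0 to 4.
Σ k·C(4,k)x^(k-1) for k=1 to 4

Working:
Term-by-term differentiation gives Σ k·C(4,k)x^{k-1} for k=1 to 4.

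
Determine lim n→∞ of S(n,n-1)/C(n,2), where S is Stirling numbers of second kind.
1

Explanation: S(n,n-1) = C(n,2), so the limit is 1.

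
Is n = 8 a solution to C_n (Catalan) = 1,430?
Yes

C_8 = C(16,8)/(8+1) = 12,870/9 = 1,430, which equals 1,430.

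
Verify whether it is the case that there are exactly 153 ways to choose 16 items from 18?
True

Explanation: C(18,16) = 153.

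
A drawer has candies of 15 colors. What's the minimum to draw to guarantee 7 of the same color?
91

Reasoning: Worst case: 6 of each = 90. One more: 91.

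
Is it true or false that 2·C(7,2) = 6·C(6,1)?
False

Absorption identity k·C(n,k) = n·C(n-1,k-1). LHS = 2·21 = 42; RHS = 6·6 = 36.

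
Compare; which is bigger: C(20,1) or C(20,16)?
C(20,16)

Solution: C(20,1)=20, C(20,16)=4,845.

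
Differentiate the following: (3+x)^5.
5(3+x)^4

Working:
Using the power rule: d/dx (3+x)^5 = 5(3+x)^{4}.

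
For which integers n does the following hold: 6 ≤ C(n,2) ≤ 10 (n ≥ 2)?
C(3,2)=3; C(4,2)=6; C(5,2)=10; C(6,2)=15. So valid n = 4, 5.
Final answer: 4, 5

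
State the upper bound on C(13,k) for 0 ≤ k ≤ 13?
1,716

Reasoning: Maximum at k = 6 or k = 7: C(13,6) = 1,716.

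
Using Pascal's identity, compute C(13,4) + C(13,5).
C(13,4) + C(13,5) = C(14,5) = 2,002.
Final answer: 2,002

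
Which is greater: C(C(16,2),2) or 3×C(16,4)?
C(C(16,2),2)
C(C(16,2),2)=7,140, 3×C(16,4)=5,460.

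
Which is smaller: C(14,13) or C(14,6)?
C(14,13)
C(14,13)=14, C(14,6)=3,003.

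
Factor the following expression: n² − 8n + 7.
(n − 1)(n − 7)

Reasoning: Seek roots whose sum is 8 and product is 7: (1, 7). So n² − 8n + 7 = (n − 1)(n − 7).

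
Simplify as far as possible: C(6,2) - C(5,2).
5

Solution: C(6,2) - C(5,2) = C(5,1) = 5.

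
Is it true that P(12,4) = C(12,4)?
False

Working:
P(12,4) = 11,880 but C(12,4) = 495; they differ by a factor of 4! = 24, so the statement does not hold.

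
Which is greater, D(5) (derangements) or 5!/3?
D(5) = (5-1)·[D(4) + D(3)] = 4·[9 + 2] = 44; 5!/3 = 120/3 = 40.

Answer: D(5)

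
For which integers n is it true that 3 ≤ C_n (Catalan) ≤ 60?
3, 4, 5

Solution: C_2=2; C_3=5; C_4=14; C_5=42; C_6=132. So valid n = 3, 4, 5.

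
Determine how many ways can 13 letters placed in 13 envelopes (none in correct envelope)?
2,290,792,932

Using D(n) = (n-1)[D(n-1) + D(n-2)]:
D(13) = (13-1) × [D(12) + D(11)]
      = 12 × [176214841 + 14684570]
      = 12 × 190899411
      = 2,290,792,932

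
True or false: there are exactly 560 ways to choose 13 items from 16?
True
C(16,13) = 560.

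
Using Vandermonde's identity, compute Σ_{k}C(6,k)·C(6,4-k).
495

= C(6+6,4) = C(12,4) = 495.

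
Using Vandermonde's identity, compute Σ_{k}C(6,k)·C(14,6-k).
38,760
= C(6+14,6) = C(20,6) = 38,760.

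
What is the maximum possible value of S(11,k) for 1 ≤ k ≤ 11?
Row S(11,k) for k = 1..11 (via S(n,k) = k·S(n−1,k) + S(n−1,k−1)): 1, 1,023, 28,501, 145,750, 246,730, 179,487, 63,987, 11,880, 1,155, 55, 1. The row is unimodal; maximum at k = 5: 246,730.
Final answer: 246,730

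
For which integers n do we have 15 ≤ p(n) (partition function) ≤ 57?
7, 8, 9, 10, 11

Explanation: Tabulating p(n) via p(n) = p(n−1) + p(n−2) − p(n−5) − p(n−7) + …: p(6)=11; p(7)=15; p(8)=22; p(9)=30; p(10)=42; p(11)=56; p(12)=77. So valid n = 7, 8, 9, 10, 11.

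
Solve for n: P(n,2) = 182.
P(n,2) = n(n−1) is increasing in n; n(n−1) ≈ (n−0.5)^2 = 182 gives n ≈ 14.0. Check: P(12,2) = 132, P(13,2) = 156, P(14,2) = 182 ✓. So n = 14.
Final answer: 14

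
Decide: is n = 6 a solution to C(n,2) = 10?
No

C(6,2) = 6·5/2! = 30/2 = 15, which does not equal 10.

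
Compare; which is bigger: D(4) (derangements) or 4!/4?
D(4)

D(4) = (4-1)·[D(3) + D(2)] = 3·[2 + 1] = 9; 4!/4 = 24/4 = 6.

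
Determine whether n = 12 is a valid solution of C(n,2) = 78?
No

Solution: C(12,2) = 12·11/2! = 132/2 = 66, which does not equal 78.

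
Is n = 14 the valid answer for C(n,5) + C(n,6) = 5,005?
C(14,5) + C(14,6) = 2,002 + 3,003 = 5,005, which equals 5,005.
Final answer: Yes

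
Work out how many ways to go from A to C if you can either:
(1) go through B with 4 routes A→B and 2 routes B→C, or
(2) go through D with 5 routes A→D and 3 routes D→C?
23

Solution: Route via B: 4×2=8. Route via D: 5×3=15. Total: 23.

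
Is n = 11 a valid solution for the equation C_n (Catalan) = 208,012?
C_11 = C(22,11)/(11+1) = 705,432/12 = 58,786, which does not equal 208,012.

Answer: No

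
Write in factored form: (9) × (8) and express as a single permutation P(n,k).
P(9,2) = 9!/(7)!

Explanation: Product of 2 consecutive descending integers starting at 9: P(9,2) = 9!/7! = 72.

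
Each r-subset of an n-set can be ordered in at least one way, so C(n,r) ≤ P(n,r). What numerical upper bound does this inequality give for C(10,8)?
1,814,400

Explanation: P(10,8) = 10·9·8·7·6·5·4·3 = 1,814,400, so C(10,8) ≤ 1,814,400. (The bound is loose by a factor of 8! = 40,320: C(10,8) = 1,814,400/40,320 = 45.)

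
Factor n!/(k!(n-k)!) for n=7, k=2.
This is the binomial coefficient C(7,2) = 21.

Answer: C(7,2) = 21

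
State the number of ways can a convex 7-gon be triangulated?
42
Using the Catalan number formula: C_n = C(2n, n) / (n+1)
C_5 = C(10, 5) / (5+1)
     = 252 / 6
     = 42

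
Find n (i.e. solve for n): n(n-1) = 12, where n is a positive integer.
4

n² − n − 12 = 0, so n = (1 ± √(1 + 4·12))/2 = (1 ± √49)/2 = (1 ± 7)/2, i.e. n = 4 or n = -3. Taking the positive root, n = 4 (check: 4×3 = 12).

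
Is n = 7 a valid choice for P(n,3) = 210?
Yes

Explanation: P(7,3) = 7·6·5 = 210, which equals 210.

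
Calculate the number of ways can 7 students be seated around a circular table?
720

Working:
Circular arrangements: (7-1)! = 720.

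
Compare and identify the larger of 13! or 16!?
16!

Explanation: 13!=6,227,020,800, 16!=20,922,789,888,000. 16! > 13!.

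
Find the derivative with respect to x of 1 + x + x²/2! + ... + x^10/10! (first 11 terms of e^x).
1 + x + x²/2! + ... + x^9/9!

Solution: Differentiating term by term gives the first 10 terms of e^x.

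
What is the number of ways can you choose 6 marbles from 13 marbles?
1,716
C(13,6) = 13! / (6! × (13-6)!)
         = 13! / (6! × 7!)
         = 1,716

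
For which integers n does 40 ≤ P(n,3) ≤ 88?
P(4,3)=24; P(5,3)=60; P(6,3)=120. So valid n = 5.

Answer: 5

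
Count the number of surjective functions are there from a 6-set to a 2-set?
62
Onto functions = 2! × S(6,2)
First compute S(6,2) via recurrence:
Using the Stirling recurrence: S(n,k) = k·S(n-1,k) + S(n-1,k-1)
S(6,2) = 2·S(5,2) + S(5,1)
         = 2·15 + 1
         = 30 + 1
         = 31
Then: 2 × 31 = 62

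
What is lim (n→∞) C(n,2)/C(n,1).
∞

C(n,2)/C(n,1) = (n-1)/2 → ∞ as n → ∞.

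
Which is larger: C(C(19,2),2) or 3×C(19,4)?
C(C(19,2),2)

Reasoning: C(C(19,2),2)=14,535, 3×C(19,4)=11,628.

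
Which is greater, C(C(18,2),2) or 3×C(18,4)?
C(C(18,2),2)

Reasoning: C(C(18,2),2)=11,628, 3×C(18,4)=9,180.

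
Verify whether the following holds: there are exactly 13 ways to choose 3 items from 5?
False

Working:
C(5,3) = 10 ≠ 13.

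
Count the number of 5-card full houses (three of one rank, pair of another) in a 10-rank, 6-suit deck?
27,000

Working:
Triple rank: 10. Triple suits: C(6,3)=20. Pair rank: 9. Pair suits: C(6,2)=15. Total: 27,000.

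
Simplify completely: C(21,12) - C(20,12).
C(21,12) - C(20,12) = C(20,11) = 167,960.
Final answer: 167,960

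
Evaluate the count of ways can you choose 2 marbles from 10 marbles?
45
C(10,2) = 10! / (2! × (10-2)!)
         = 10! / (2! × 8!)
         = 45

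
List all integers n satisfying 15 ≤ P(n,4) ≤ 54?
4

Reasoning: P(3,4)=0; P(4,4)=24; P(5,4)=120. So valid n = 4.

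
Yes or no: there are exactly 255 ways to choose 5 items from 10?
C(10,5) = 252 ≠ 255.
Final answer: No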